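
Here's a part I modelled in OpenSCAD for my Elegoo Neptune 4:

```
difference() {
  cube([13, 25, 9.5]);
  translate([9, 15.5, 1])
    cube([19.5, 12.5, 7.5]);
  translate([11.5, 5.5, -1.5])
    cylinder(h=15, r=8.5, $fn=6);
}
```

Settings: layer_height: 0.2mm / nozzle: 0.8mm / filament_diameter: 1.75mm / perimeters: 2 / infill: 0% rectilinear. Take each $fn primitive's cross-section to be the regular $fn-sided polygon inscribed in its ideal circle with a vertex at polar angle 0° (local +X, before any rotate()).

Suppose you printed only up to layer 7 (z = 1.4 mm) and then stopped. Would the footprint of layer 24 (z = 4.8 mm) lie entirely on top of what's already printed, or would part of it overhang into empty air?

Compare the two slices. At z = 1.4: the cube is present — its section is the full 13×25 rectangle (area 325.00 mm²); the 19.5×12.5 cube at (9, 15.5) contributes its full rectangle (area 243.75 mm²); the cylinder at (11.5, 5.5): section is a regular 6-gon, circumradius r=8.5 (area = (6/2)·8.500²·sin(360°/6) = 187.71 mm²); Subtracting the remaining from the first: starting from the 13×25 cube (325.00 mm²), the 19.5×12.5 cube at (9, 15.5) partially overlaps it — only the 38.00 mm² overlap (of its 243.75 mm²) is removed, clipping the outline; the r=8.5 cylinder at (11.5, 5.5) partially overlaps it — only the 104.24 mm² overlap (of its 187.71 mm²) is removed, clipping the outline — area = 182.76 mm². At z = 4.8: the 13×25 cube contributes its full rectangle (area 325.00 mm²); the 19.5×12.5 cube at (9, 15.5) contributes its full rectangle (area 243.75 mm²); the r=8.5 cylinder at (11.5, 5.5) contributes a regular 6-gon of circumradius 8.5 (area = (6/2)·8.500²·sin(360°/6) = 187.71 mm²); Subtracting the remaining from the first: starting from the 13×25 cube (325.00 mm²), the 19.5×12.5 cube at (9, 15.5) partially overlaps it — only the 38.00 mm² overlap (of its 243.75 mm²) is removed, clipping the outline; the r=8.5 cylinder at (11.5, 5.5) partially overlaps it — only the 104.24 mm² overlap (of its 187.71 mm²) is removed, clipping the outline — area = 182.76 mm². Checking containment: the cross-section at z = 4.8 is a subset of the cross-section at z = 1.4.

entirely on top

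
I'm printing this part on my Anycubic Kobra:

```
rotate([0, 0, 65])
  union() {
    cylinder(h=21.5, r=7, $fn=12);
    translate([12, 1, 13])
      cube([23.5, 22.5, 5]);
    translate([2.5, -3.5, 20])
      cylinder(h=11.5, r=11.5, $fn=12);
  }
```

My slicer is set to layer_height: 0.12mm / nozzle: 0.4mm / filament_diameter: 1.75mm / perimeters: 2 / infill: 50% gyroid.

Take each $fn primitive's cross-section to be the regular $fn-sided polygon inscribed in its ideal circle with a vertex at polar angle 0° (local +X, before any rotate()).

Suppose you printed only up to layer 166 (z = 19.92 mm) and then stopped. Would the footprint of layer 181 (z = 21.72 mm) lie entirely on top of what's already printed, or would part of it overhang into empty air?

Compare the two slices. At z = 19.92: the cylinder: section is a regular 12-gon, circumradius r=7 (area = (12/2)·7.000²·sin(360°/12) = 147.00 mm²); the cube at (12, 1) is absent (z outside [13, 18]); the cylinder at (2.5, -3.5) is absent (z outside [20, 31.5]); Merging all regions: only the r=7 cylinder is present, so the union is just that shape — area = 147.00 mm²; (whole slice rotated 65° about Z — lengths, areas and connectivity unchanged). At z = 21.72: the cylinder does not reach this height (z outside [0, 21.5]); the cube at (12, 1) is absent (z outside [13, 18]); the cylinder at (2.5, -3.5): section is a regular 12-gon, circumradius r=11.5 (area = (12/2)·11.500²·sin(360°/12) = 396.75 mm²); Merging all regions: only the r=11.5 cylinder at (2.5, -3.5) is present, so the union is just that shape — area = 396.75 mm²; (rotated 65° about Z; rotation is an isometry so areas/perimeters/island counts are preserved). Checking containment: at z = 21.72 the cross-section extends beyond the z = 19.92 cross-section by about 249.75 mm².

part overhangs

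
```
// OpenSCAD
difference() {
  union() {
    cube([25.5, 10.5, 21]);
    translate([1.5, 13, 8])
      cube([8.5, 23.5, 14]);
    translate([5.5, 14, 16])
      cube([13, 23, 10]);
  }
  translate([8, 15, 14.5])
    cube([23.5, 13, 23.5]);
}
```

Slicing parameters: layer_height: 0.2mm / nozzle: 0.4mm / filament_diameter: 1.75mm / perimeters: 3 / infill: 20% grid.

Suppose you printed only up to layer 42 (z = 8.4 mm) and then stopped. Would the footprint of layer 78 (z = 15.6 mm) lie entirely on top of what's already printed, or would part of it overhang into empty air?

Compare the two slices. At z = 8.4: the cube is present — its section is the full 25.5×10.5 rectangle (area 267.75 mm²); the cube at (1.5, 13) (footprint 8.5×23.5) is included at this height (area 199.75 mm²); the cube at (5.5, 14) does not reach this height (z outside [16, 26]); Taking the union: the 2 present regions are separate (no shared area or edge), so areas and boundary lengths simply add and each stays a separate island — area = 467.50 mm²; the cube at (8, 15) does not reach this height (z outside [14.5, 38]); After the difference (first − rest): none of the subtracted shapes is present at this height, so the result so far is unchanged — area = 467.50 mm². At z = 15.6: the cube is present — its section is the full 25.5×10.5 rectangle (area 267.75 mm²); the cube at (1.5, 13) (footprint 8.5×23.5) is included at this height (area 199.75 mm²); the cube at (5.5, 14) is absent (z outside [16, 26]); Merging all regions: the 2 present regions are separate (no shared area or edge), so areas and boundary lengths simply add and each stays a separate island — area = 467.50 mm²; the cube at (8, 15) (footprint 23.5×13) is included at this height (area 305.50 mm²); Subtracting the remaining from the first: starting from that combined region (467.50 mm²), the 23.5×13 cube at (8, 15) partially overlaps it — only the 26.00 mm² overlap (of its 305.50 mm²) is removed, clipping the outline — area = 441.50 mm². Checking containment: the cross-section at z = 15.6 is a subset of the cross-section at z = 8.4.

entirely on top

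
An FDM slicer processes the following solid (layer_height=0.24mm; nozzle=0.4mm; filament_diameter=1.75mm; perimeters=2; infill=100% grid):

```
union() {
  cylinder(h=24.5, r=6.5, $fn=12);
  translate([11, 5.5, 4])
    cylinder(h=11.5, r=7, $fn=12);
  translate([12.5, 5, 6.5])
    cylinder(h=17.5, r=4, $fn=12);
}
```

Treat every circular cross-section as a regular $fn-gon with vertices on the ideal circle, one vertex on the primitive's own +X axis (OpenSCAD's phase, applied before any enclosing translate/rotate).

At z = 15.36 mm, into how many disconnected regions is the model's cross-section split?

At z = 15.36 mm: the cylinder: section is a regular 12-gon, circumradius r=6.5; the r=7 cylinder at (11, 5.5) gives a regular 12-gon of circumradius 7 (constant along its height); the cylinder at (12.5, 5): section is a regular 12-gon, circumradius r=4; Merging all regions: the regions partially overlap (shared area 50.72 mm²), so overlapping operands fuse into one piece — 1 connected region. The result has 1 disconnected region.

1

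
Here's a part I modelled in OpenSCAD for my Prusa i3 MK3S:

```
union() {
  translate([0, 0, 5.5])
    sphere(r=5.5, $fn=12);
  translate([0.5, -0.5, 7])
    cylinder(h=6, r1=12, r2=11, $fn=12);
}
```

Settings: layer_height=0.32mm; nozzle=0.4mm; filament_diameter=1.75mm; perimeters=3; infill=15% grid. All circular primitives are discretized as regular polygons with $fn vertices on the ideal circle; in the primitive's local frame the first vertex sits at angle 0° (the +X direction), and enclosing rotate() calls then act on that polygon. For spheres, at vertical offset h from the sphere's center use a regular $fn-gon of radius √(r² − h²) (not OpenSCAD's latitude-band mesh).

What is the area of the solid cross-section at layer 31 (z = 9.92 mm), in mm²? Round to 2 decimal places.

397.67 mm²

At z = 9.92 mm: the r=5.5 sphere slices to a regular 12-gon of circumradius 3.273 (√(r²−h²) with h=4.42 from center) (area = (12/2)·3.273²·sin(360°/12) = 32.14 mm²); the cone at (0.5, -0.5): at t=0.487 of its height the radius interpolates to r₁+(r₂−r₁)t = 11.513, giving a regular 12-gon of that circumradius (area = (12/2)·11.513²·sin(360°/12) = 397.67 mm²); Combining (union): the r=5.5 sphere lies entirely inside the cone at (0.5, -0.5), so the union is just the cone at (0.5, -0.5) — area = 397.67 mm². Overall, the cross-section is a single solid region. Net area = 397.67 mm².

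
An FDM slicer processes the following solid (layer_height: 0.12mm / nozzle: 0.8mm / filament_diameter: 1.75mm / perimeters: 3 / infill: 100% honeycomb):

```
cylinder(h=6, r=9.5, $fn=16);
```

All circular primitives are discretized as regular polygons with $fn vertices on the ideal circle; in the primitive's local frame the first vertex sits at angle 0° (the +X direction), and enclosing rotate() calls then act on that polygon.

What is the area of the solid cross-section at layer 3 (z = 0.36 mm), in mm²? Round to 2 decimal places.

276.30 mm²

At z = 0.36 mm: the r=9.5 cylinder gives a regular 16-gon of circumradius 9.5 (constant along its height) (area = (16/2)·9.500²·sin(360°/16) = 276.30 mm²). Overall, the cross-section is a single solid region. Net area = 276.30 mm².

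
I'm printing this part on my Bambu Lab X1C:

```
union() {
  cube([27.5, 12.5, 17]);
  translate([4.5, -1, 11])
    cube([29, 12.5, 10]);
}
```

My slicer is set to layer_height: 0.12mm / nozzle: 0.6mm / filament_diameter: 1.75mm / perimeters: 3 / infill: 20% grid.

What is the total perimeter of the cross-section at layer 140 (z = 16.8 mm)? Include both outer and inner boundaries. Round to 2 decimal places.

At z = 16.8 mm: the 27.5×12.5 cube contributes its full rectangle (perimeter 80.00 mm); the 29×12.5 cube at (4.5, -1) contributes its full rectangle (perimeter 83.00 mm); Taking the union: the regions partially overlap (shared area 264.50 mm²), so the edge portions inside another operand are dropped and the merged outline is re-measured after clipping — boundary = 94.00 mm. Overall, the cross-section is a single solid region. Total boundary length (outer) = 94.00 mm.

94.00 mm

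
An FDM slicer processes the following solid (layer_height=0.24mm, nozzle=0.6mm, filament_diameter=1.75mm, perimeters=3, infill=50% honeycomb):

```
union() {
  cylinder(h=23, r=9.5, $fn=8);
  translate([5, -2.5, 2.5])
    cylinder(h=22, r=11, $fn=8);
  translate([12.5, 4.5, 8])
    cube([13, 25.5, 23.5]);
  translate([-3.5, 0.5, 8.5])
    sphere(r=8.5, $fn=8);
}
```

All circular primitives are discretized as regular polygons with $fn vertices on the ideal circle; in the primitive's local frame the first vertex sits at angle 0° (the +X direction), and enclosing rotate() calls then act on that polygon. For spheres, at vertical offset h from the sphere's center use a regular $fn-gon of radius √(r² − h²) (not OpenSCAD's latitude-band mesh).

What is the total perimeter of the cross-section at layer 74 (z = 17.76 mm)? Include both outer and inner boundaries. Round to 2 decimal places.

At z = 17.76 mm: the r=9.5 cylinder contributes a regular 8-gon of circumradius 9.5 (perimeter = 2·8·9.500·sin(180°/8) = 58.17 mm); the r=11 cylinder at (5, -2.5) contributes a regular 8-gon of circumradius 11 (perimeter = 2·8·11.000·sin(180°/8) = 67.35 mm); the 13×25.5 cube at (12.5, 4.5) contributes its full rectangle (perimeter 77.00 mm); the sphere at (-3.5, 0.5) is absent (|z−center|=9.260 > r=8.5); Merging all regions: the regions partially overlap (shared area 187.48 mm²), so the edge portions inside another operand are dropped and the merged outline is re-measured after clipping — boundary = 149.42 mm. Overall, the cross-section is a single solid region. Total boundary length (outer) = 149.42 mm.

149.42 mm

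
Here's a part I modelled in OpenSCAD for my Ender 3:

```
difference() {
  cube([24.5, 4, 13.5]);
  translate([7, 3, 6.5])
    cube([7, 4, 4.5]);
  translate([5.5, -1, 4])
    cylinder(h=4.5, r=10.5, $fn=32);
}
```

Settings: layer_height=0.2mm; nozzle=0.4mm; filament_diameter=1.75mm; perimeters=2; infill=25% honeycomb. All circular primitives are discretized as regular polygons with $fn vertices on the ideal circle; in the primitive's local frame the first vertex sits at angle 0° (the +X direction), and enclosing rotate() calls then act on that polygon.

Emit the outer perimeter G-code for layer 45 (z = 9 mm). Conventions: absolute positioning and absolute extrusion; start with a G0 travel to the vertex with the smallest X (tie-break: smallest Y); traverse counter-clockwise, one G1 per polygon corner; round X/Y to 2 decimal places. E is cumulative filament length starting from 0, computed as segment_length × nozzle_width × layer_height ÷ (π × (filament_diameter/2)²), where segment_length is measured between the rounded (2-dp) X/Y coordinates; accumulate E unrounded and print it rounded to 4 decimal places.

At z = 9 mm: the cube is present — its section is the full 24.5×4 rectangle; the cube at (7, 3) is present — its section is the full 7×4 rectangle; the cylinder at (5.5, -1) is absent (z outside [4, 8.5]); After the difference (first − rest): starting from the 24.5×4 cube, the 7×4 cube at (7, 3) partially overlaps it — only the 7.00 mm² overlap (of its 28.00 mm²) is removed, clipping the outline — 1 connected region. The outline is a single polygon with 8 vertices. Extrusion per mm of travel: 0.4 × 0.2 / (π × 0.875²) = 0.033260. Accumulating E over each segment gives final E = 1.9623.

G0 X0.00 Y0.00 Z9.00
G1 X24.50 Y0.00 E0.8149
G1 X24.50 Y4.00 E0.9479
G1 X14.00 Y4.00 E1.2971
G1 X14.00 Y3.00 E1.3304
G1 X7.00 Y3.00 E1.5632
G1 X7.00 Y4.00 E1.5965
G1 X0.00 Y4.00 E1.8293
G1 X0.00 Y0.00 E1.9623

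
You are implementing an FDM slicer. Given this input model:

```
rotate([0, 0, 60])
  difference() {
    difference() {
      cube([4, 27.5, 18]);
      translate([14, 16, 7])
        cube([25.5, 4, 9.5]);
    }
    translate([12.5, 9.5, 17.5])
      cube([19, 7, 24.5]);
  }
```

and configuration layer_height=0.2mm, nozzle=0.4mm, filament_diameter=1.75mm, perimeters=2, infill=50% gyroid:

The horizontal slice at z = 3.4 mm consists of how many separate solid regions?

At z = 3.4 mm: the 4×27.5 cube contributes its full rectangle; the cube at (14, 16) does not reach this height (z outside [7, 16.5]); Subtracting the remaining from the first: none of the subtracted shapes is present at this height, so the 4×27.5 cube is unchanged — 1 connected region; the cube at (12.5, 9.5) does not reach this height (z outside [17.5, 42]); Taking the first minus the rest: none of the subtracted shapes is present at this height, so the result so far is unchanged — 1 connected region; (rotated 60° about Z; rotation is an isometry so areas/perimeters/island counts are preserved). The result has 1 disconnected region.

1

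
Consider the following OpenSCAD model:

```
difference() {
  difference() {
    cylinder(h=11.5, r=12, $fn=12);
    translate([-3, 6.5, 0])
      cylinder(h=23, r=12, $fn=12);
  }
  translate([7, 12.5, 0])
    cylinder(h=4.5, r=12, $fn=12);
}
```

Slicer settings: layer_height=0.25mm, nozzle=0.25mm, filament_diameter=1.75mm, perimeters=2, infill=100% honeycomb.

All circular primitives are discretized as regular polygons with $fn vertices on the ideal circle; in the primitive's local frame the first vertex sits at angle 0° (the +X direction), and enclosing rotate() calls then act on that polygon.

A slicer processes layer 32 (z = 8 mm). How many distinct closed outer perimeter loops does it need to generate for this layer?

At z = 8 mm: the cylinder: section is a regular 12-gon, circumradius r=12; the r=12 cylinder at (-3, 6.5) contributes a regular 12-gon of circumradius 12; Taking the first minus the rest: starting from the r=12 cylinder, the r=12 cylinder at (-3, 6.5) partially overlaps it — only the 266.92 mm² overlap (of its 432.00 mm²) is removed, clipping the outline — 1 connected region; the cylinder at (7, 12.5) is absent (z outside [0, 4.5]); After the difference (first − rest): none of the subtracted shapes is present at this height, so that combined region is unchanged — 1 connected region. The result has 1 disconnected region.

1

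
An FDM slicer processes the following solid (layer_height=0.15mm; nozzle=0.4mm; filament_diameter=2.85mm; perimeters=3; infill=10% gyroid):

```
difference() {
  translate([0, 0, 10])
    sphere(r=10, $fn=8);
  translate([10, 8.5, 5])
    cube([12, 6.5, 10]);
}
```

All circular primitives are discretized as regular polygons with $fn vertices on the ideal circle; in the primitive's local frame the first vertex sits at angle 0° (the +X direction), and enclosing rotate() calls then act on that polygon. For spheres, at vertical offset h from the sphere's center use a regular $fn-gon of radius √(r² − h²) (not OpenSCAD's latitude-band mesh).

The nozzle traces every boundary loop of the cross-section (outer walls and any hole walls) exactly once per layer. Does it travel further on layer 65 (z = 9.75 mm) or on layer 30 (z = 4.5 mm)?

Layer 65 (z = 9.75): the sphere: section is a regular 8-gon, circumradius = √(r²−h²) = √(10²−0.25²) = 9.997 (perimeter = 2·8·9.997·sin(180°/8) = 61.21 mm); the cube at (10, 8.5) is present — its section is the full 12×6.5 rectangle (perimeter 37.00 mm); Subtracting the remaining from the first: starting from the r=10 sphere, the 12×6.5 cube at (10, 8.5) misses the remaining region (no effect) — boundary = 61.21 mm. So its perimeter = 61.21 mm. Layer 30 (z = 4.5): the sphere: section is a regular 8-gon, circumradius = √(r²−h²) = √(10²−5.5²) = 8.352 (perimeter = 2·8·8.352·sin(180°/8) = 51.14 mm); the cube at (10, 8.5) does not reach this height (z outside [5, 15]); After the difference (first − rest): none of the subtracted shapes is present at this height, so the r=10 sphere is unchanged — boundary = 51.14 mm. So its perimeter = 51.14 mm. Layer 65 is larger (61.21 vs 51.14 mm).

layer 65 (z = 9.75 mm)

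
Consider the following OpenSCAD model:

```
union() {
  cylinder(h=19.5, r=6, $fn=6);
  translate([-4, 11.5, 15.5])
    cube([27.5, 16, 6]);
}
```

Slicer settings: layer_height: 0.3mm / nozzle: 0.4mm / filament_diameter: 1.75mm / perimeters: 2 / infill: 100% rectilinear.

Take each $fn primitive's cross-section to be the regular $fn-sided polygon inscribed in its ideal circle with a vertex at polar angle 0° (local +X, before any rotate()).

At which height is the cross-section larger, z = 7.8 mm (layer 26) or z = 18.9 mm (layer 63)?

layer 63 (z = 18.9 mm)

Layer 26 (z = 7.8): the r=6 cylinder gives a regular 6-gon of circumradius 6 (constant along its height) (area = (6/2)·6.000²·sin(360°/6) = 93.53 mm²); the cube at (-4, 11.5) is absent (z outside [15.5, 21.5]); Taking the union: only the r=6 cylinder is present, so the union is just that shape — area = 93.53 mm². So its area = 93.53 mm². Layer 63 (z = 18.9): the r=6 cylinder gives a regular 6-gon of circumradius 6 (constant along its height) (area = (6/2)·6.000²·sin(360°/6) = 93.53 mm²); the cube at (-4, 11.5) (footprint 27.5×16) is included at this height (area 440.00 mm²); Combining (union): the 2 present regions are separate (no shared area or edge), so areas and boundary lengths simply add and each stays a separate island — area = 533.53 mm². So its area = 533.53 mm². Layer 63 is larger (533.53 vs 93.53 mm²).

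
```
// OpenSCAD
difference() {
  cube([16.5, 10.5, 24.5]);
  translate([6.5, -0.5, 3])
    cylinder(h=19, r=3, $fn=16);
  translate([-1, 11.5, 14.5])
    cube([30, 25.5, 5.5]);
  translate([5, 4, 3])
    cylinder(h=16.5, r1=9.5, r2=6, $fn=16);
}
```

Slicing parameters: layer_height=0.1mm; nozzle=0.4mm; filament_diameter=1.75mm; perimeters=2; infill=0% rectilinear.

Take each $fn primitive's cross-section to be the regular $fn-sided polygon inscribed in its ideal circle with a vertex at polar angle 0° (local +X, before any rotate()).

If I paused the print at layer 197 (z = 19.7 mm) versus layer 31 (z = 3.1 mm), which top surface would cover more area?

layer 197 (z = 19.7 mm)

Layer 197 (z = 19.7): the cube is present — its section is the full 16.5×10.5 rectangle (area 173.25 mm²); the cylinder at (6.5, -0.5): section is a regular 16-gon, circumradius r=3 (area = (16/2)·3.000²·sin(360°/16) = 27.55 mm²); the 30×25.5 cube at (-1, 11.5) contributes its full rectangle (area 765.00 mm²); the cone at (5, 4) is absent (z outside [3, 19.5]); After the difference (first − rest): starting from the 16.5×10.5 cube (173.25 mm²), the r=3 cylinder at (6.5, -0.5) partially overlaps it — only the 10.83 mm² overlap (of its 27.55 mm²) is removed, clipping the outline; the 30×25.5 cube at (-1, 11.5) misses the remaining region (no effect) — area = 162.42 mm². So its area = 162.42 mm². Layer 31 (z = 3.1): the cube is present — its section is the full 16.5×10.5 rectangle (area 173.25 mm²); the r=3 cylinder at (6.5, -0.5) gives a regular 16-gon of circumradius 3 (constant along its height) (area = (16/2)·3.000²·sin(360°/16) = 27.55 mm²); the cube at (-1, 11.5) is absent (z outside [14.5, 20]); the cone at (5, 4): at t=0.006 of its height the radius interpolates to r₁+(r₂−r₁)t = 9.479, giving a regular 16-gon of that circumradius (area = (16/2)·9.479²·sin(360°/16) = 275.06 mm²); Taking the first minus the rest: starting from the 16.5×10.5 cube (173.25 mm²), the r=3 cylinder at (6.5, -0.5) partially overlaps it — only the 10.83 mm² overlap (of its 27.55 mm²) is removed, clipping the outline; the cone at (5, 4) partially overlaps it — only the 133.44 mm² overlap (of its 275.06 mm²) is removed, clipping the outline — area = 28.98 mm². So its area = 28.98 mm². Layer 197 is larger (162.42 vs 28.98 mm²).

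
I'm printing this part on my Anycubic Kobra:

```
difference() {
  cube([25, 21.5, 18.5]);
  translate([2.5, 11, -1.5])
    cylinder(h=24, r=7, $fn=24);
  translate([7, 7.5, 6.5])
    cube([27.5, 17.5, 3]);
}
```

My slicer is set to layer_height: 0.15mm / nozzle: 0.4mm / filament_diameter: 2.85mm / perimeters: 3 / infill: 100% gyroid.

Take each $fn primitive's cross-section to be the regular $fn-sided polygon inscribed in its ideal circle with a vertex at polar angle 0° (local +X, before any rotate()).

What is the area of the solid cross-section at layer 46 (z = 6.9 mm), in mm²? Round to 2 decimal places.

At z = 6.9 mm: the cube is present — its section is the full 25×21.5 rectangle (area 537.50 mm²); the r=7 cylinder at (2.5, 11) contributes a regular 24-gon of circumradius 7 (area = (24/2)·7.000²·sin(360°/24) = 152.19 mm²); the cube at (7, 7.5) (footprint 27.5×17.5) is included at this height (area 481.25 mm²); Subtracting the remaining from the first: starting from the 25×21.5 cube (537.50 mm²), the r=7 cylinder at (2.5, 11) partially overlaps it — only the 110.14 mm² overlap (of its 152.19 mm²) is removed, clipping the outline; the 27.5×17.5 cube at (7, 7.5) partially overlaps it — only the 235.38 mm² overlap (of its 481.25 mm²) is removed, clipping the outline — area = 191.98 mm². Overall, the cross-section has 2 separate islands. Net area = 191.98 mm².

191.98 mm²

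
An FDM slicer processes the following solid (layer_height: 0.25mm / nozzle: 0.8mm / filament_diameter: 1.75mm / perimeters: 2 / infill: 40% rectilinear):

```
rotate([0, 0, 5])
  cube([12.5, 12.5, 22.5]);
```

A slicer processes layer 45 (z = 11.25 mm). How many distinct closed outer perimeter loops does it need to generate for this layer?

At z = 11.25 mm: the cube (footprint 12.5×12.5) is included at this height; (whole slice rotated 5° about Z — lengths, areas and connectivity unchanged). The result has 1 disconnected region.

1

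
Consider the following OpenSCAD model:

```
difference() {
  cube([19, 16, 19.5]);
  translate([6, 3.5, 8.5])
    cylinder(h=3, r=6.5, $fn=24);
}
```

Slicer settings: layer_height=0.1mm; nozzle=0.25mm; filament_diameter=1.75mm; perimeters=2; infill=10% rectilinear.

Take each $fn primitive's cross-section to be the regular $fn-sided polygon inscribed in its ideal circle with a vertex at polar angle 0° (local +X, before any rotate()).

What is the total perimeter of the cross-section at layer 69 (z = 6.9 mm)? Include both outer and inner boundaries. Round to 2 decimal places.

At z = 6.9 mm: the cube is present — its section is the full 19×16 rectangle (perimeter 70.00 mm); the cylinder at (6, 3.5) is absent (z outside [8.5, 11.5]); Taking the first minus the rest: none of the subtracted shapes is present at this height, so the 19×16 cube is unchanged — boundary = 70.00 mm. Overall, the cross-section is a single solid region. Total boundary length (outer) = 70.00 mm.

70.00 mm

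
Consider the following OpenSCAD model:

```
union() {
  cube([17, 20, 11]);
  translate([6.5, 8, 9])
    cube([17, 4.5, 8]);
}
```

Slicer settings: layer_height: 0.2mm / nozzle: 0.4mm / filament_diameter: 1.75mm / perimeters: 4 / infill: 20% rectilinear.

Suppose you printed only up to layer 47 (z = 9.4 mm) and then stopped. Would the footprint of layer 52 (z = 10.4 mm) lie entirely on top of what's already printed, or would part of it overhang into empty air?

entirely on top

Compare the two slices. At z = 9.4: the cube is present — its section is the full 17×20 rectangle (area 340.00 mm²); the 17×4.5 cube at (6.5, 8) contributes its full rectangle (area 76.50 mm²); Taking the union: the regions partially overlap — summed areas 416.50 mm² minus the doubly-counted overlap 47.25 mm² gives 369.25 mm² — area = 369.25 mm². At z = 10.4: the cube is present — its section is the full 17×20 rectangle (area 340.00 mm²); the cube at (6.5, 8) (footprint 17×4.5) is included at this height (area 76.50 mm²); Merging all regions: the regions partially overlap — summed areas 416.50 mm² minus the doubly-counted overlap 47.25 mm² gives 369.25 mm² — area = 369.25 mm². Checking containment: the cross-section at z = 10.4 is a subset of the cross-section at z = 9.4.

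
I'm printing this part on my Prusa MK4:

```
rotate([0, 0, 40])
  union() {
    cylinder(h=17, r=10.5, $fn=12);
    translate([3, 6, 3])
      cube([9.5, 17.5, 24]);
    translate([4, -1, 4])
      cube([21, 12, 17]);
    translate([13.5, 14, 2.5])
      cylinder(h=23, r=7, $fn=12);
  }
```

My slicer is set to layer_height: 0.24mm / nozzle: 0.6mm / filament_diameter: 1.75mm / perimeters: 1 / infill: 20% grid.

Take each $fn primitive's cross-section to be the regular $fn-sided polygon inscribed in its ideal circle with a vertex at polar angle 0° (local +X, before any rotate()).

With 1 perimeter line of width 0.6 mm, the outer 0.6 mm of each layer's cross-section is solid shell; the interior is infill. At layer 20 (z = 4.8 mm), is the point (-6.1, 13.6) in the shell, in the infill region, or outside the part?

infill

At z = 4.8 mm: the r=10.5 cylinder gives a regular 12-gon of circumradius 10.5 (constant along its height); the cube at (3, 6) is present — its section is the full 9.5×17.5 rectangle; the cube at (4, -1) (footprint 21×12) is included at this height; the r=7 cylinder at (13.5, 14) gives a regular 12-gon of circumradius 7 (constant along its height); Merging all regions: the regions partially overlap (shared area 175.85 mm²), so overlapping operands fuse into one piece — 1 connected region; (rotated 40° about Z; rotation is an isometry so areas/perimeters/island counts are preserved). Overall, the cross-section is a single solid region. Undo the 40° rotation: the query point maps to (4.069, 14.339) in the un-rotated model frame. The nearest boundary edge runs (3.00, 9.70)→(3.00, 23.50); distance from the point to it = 1.07 mm. The point is inside the cross-section and 1.07 mm from the nearest boundary — more than the 0.6 mm shell width (1 × 0.6), so it's in the infill interior.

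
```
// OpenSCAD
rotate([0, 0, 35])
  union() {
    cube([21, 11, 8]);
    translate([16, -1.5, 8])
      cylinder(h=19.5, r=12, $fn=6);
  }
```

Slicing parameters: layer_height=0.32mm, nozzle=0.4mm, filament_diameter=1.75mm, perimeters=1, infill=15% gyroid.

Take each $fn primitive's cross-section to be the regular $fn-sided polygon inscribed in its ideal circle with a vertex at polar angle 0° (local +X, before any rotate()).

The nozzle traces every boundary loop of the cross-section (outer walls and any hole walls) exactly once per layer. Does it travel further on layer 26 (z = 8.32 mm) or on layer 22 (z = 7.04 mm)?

layer 26 (z = 8.32 mm)

Layer 26 (z = 8.32): the cube is absent (z outside [0, 8]); the r=12 cylinder at (16, -1.5) contributes a regular 6-gon of circumradius 12 (perimeter = 2·6·12.000·sin(180°/6) = 72.00 mm); Taking the union: only the r=12 cylinder at (16, -1.5) is present, so the union is just that shape — boundary = 72.00 mm; (rotated 35° about Z; rotation is an isometry so areas/perimeters/island counts are preserved). So its perimeter = 72.00 mm. Layer 22 (z = 7.04): the 21×11 cube contributes its full rectangle (perimeter 64.00 mm); the cylinder at (16, -1.5) is not intersected at this z (z outside [8, 27.5]); Taking the union: only the 21×11 cube is present, so the union is just that shape — boundary = 64.00 mm; (whole slice rotated 35° about Z — lengths, areas and connectivity unchanged). So its perimeter = 64.00 mm. Layer 26 is larger (72.00 vs 64.00 mm).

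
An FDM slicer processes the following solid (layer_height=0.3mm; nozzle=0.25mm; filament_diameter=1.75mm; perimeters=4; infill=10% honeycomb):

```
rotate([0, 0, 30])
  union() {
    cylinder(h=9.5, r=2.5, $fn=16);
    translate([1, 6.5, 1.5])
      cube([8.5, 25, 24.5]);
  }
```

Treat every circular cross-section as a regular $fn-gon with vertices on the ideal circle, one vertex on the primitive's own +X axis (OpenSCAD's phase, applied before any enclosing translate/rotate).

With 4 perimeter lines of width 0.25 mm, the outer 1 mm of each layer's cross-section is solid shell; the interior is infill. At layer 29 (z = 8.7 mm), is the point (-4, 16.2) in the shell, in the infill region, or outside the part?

infill

At z = 8.7 mm: the cylinder: section is a regular 16-gon, circumradius r=2.5; the cube at (1, 6.5) is present — its section is the full 8.5×25 rectangle; Taking the union: the 2 present regions are separate (no shared area or edge), so areas and boundary lengths simply add and each stays a separate island — 2 connected regions; (rotated 30° about Z; rotation is an isometry so areas/perimeters/island counts are preserved). Overall, the cross-section has 2 separate islands. Undo the 30° rotation: the query point maps to (4.636, 16.030) in the un-rotated model frame. The nearest boundary edge runs (1.00, 6.50)→(1.00, 31.50); distance from the point to it = 3.64 mm. (Shell/infill is judged within the island containing the point — the largest one.) The point is inside the cross-section and 3.64 mm from the nearest boundary — more than the 1 mm shell width (4 × 0.25), so it's in the infill interior.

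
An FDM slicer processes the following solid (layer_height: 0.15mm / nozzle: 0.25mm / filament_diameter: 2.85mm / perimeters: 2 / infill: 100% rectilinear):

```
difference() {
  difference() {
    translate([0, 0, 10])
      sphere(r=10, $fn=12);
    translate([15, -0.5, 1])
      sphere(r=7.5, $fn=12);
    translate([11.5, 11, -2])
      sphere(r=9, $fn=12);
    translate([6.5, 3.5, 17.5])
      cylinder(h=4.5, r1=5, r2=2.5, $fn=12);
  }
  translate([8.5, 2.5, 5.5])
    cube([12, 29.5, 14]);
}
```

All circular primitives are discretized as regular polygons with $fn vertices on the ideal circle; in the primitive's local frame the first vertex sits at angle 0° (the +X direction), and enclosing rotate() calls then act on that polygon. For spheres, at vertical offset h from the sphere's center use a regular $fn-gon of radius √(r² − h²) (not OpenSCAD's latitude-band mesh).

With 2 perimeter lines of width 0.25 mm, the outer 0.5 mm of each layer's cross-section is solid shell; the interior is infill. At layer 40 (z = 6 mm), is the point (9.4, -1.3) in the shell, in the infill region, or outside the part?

At z = 6 mm: the r=10 sphere contributes a regular 12-gon of circumradius √(10²−4²) = 9.165; the r=7.5 sphere at (15, -0.5) contributes a regular 12-gon of circumradius √(7.5²−5²) = 5.590; the r=9 sphere at (11.5, 11) contributes a regular 12-gon of circumradius √(9²−8²) = 4.123; the cone at (6.5, 3.5) does not reach this height (z outside [17.5, 22]); After the difference (first − rest): starting from the r=10 sphere, the r=7.5 sphere at (15, -0.5) misses the remaining region (no effect); the r=9 sphere at (11.5, 11) misses the remaining region (no effect) — 1 connected region; the cube at (8.5, 2.5) (footprint 12×29.5) is included at this height; Subtracting the remaining from the first: starting from the result so far, the 12×29.5 cube at (8.5, 2.5) misses the remaining region (no effect) — 1 connected region. Overall, the cross-section is a single solid region. The nearest boundary edge runs (9.17, 0.00)→(7.94, -4.58); distance from the point to it = 0.56 mm. The point is not inside any of the regions above, so it lies outside the cross-section (0.56 mm from the nearest boundary).

outside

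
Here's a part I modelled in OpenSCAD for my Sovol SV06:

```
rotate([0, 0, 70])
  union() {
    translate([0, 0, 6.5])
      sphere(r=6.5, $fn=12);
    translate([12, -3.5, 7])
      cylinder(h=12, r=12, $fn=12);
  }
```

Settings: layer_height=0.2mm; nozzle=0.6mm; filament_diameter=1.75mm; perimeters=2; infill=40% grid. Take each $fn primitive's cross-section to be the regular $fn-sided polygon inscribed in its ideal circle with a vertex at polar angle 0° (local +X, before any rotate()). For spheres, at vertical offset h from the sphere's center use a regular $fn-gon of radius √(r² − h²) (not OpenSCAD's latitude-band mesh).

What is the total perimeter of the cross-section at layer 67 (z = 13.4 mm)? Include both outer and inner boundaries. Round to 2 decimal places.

74.54 mm

At z = 13.4 mm: the sphere is not intersected at this z (|z−center|=6.900 > r=6.5); the r=12 cylinder at (12, -3.5) contributes a regular 12-gon of circumradius 12 (perimeter = 2·12·12.000·sin(180°/12) = 74.54 mm); Combining (union): only the r=12 cylinder at (12, -3.5) is present, so the union is just that shape — boundary = 74.54 mm; (rotated 70° about Z; rotation is an isometry so areas/perimeters/island counts are preserved). Overall, the cross-section is a single solid region. Total boundary length (outer) = 74.54 mm.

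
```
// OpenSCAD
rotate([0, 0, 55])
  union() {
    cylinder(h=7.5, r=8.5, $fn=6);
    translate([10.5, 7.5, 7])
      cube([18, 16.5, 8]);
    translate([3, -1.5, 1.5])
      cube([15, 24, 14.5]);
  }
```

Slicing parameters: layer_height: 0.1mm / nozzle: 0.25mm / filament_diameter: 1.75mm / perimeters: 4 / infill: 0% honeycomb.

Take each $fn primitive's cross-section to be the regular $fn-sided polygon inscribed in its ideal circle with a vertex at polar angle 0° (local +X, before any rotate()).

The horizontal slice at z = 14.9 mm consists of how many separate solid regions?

At z = 14.9 mm: the cylinder does not reach this height (z outside [0, 7.5]); the cube at (10.5, 7.5) is present — its section is the full 18×16.5 rectangle; the cube at (3, -1.5) is present — its section is the full 15×24 rectangle; Combining (union): the regions partially overlap (shared area 112.50 mm²), so overlapping operands fuse into one piece — 1 connected region; (whole slice rotated 55° about Z — lengths, areas and connectivity unchanged). The result has 1 disconnected region.

1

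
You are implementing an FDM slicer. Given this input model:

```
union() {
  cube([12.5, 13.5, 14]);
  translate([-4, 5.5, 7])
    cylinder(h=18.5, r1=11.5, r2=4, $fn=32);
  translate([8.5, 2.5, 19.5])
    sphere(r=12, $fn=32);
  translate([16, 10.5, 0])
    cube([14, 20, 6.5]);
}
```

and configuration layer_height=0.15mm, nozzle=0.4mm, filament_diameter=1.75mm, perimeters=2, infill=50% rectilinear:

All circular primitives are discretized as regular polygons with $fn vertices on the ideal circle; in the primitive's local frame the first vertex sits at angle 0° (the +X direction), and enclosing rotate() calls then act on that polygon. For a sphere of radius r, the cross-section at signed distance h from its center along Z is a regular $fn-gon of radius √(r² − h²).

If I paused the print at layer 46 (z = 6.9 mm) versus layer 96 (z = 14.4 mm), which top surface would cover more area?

layer 96 (z = 14.4 mm)

Layer 46 (z = 6.9): the cube (footprint 12.5×13.5) is included at this height (area 168.75 mm²); the cone at (-4, 5.5) does not reach this height (z outside [7, 25.5]); the sphere at (8.5, 2.5) does not reach this height (|z−center|=12.600 > r=12); the cube at (16, 10.5) does not reach this height (z outside [0, 6.5]); Taking the union: only the 12.5×13.5 cube is present, so the union is just that shape — area = 168.75 mm². So its area = 168.75 mm². Layer 96 (z = 14.4): the cube is not intersected at this z (z outside [0, 14]); the cone at (-4, 5.5) (r1=11.5→r2=4) has section circumradius 8.500 here — a regular 32-gon (area = (32/2)·8.500²·sin(360°/32) = 225.52 mm²); the sphere at (8.5, 2.5): section is a regular 32-gon, circumradius = √(r²−h²) = √(12²−5.1²) = 10.862 (area = (32/2)·10.862²·sin(360°/32) = 368.30 mm²); the cube at (16, 10.5) is not intersected at this z (z outside [0, 6.5]); Combining (union): the regions partially overlap — summed areas 593.82 mm² minus the doubly-counted overlap 63.49 mm² gives 530.33 mm² — area = 530.33 mm². So its area = 530.33 mm². Layer 96 is larger (530.33 vs 168.75 mm²).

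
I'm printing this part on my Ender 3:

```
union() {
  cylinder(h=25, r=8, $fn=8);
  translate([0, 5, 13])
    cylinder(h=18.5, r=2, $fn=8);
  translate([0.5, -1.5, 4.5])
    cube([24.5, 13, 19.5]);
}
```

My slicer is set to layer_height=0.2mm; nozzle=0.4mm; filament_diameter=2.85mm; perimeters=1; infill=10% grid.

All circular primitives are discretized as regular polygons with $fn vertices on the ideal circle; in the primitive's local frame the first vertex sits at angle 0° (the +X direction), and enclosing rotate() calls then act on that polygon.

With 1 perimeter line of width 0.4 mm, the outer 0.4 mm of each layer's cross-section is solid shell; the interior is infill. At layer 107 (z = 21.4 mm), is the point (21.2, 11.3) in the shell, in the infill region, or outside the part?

shell

At z = 21.4 mm: the r=8 cylinder gives a regular 8-gon of circumradius 8 (constant along its height); the cylinder at (0, 5): section is a regular 8-gon, circumradius r=2; the cube at (0.5, -1.5) (footprint 24.5×13) is included at this height; Taking the union: the regions partially overlap (shared area 63.40 mm²), so overlapping operands fuse into one piece — 1 connected region. Overall, the cross-section is a single solid region. The nearest boundary edge runs (0.50, 11.50)→(25.00, 11.50); distance from the point to it = 0.20 mm. The point is inside the cross-section, 0.20 mm from the nearest boundary — within the 0.4 mm shell band (1 × 0.4).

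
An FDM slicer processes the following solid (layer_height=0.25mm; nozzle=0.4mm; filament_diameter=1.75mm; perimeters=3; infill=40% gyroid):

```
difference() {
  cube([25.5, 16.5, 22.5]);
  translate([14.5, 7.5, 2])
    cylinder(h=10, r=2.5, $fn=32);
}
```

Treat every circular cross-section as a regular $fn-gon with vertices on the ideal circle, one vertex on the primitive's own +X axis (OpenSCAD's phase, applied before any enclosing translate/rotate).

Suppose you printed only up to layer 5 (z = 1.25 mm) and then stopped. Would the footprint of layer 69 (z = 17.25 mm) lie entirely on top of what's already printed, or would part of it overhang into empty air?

entirely on top

Compare the two slices. At z = 1.25: the cube (footprint 25.5×16.5) is included at this height (area 420.75 mm²); the cylinder at (14.5, 7.5) is absent (z outside [2, 12]); Subtracting the remaining from the first: none of the subtracted shapes is present at this height, so the 25.5×16.5 cube is unchanged — area = 420.75 mm². At z = 17.25: the cube is present — its section is the full 25.5×16.5 rectangle (area 420.75 mm²); the cylinder at (14.5, 7.5) is not intersected at this z (z outside [2, 12]); Taking the first minus the rest: none of the subtracted shapes is present at this height, so the 25.5×16.5 cube is unchanged — area = 420.75 mm². Checking containment: the cross-section at z = 17.25 is a subset of the cross-section at z = 1.25.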